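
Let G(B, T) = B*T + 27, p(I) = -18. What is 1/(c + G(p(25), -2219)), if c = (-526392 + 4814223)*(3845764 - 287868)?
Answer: 1/15255656803545 ≈ 6.5549e-14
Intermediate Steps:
G(B, T) = 27 + B*T
c = 15255656763576 (c = 4287831*3557896 = 15255656763576)
1/(c + G(p(25), -2219)) = 1/(15255656763576 + (27 - 18*(-2219))) = 1/(15255656763576 + (27 + 39942)) = 1/(15255656763576 + 39969) = 1/15255656803545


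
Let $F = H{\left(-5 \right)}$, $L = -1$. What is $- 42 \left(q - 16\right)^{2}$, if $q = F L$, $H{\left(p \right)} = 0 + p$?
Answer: $-5082$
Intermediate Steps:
$H{\left(p \right)} = p$
$F = -5$
$q = 5$ ($q = \left(-5\right) \left(-1\right) = 5$)
$- 42 \left(q - 16\right)^{2} = - 42 \left(5 - 16\right)^{2} = - 42 \left(-11\right)^{2} = \left(-42\right) 121 = -5082$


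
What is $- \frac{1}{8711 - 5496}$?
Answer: $- \frac{1}{3215} \approx -0.00031104$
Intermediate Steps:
$- \frac{1}{8711 - 5496} = - \frac{1}{3215}$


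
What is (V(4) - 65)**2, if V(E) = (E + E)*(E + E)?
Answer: 1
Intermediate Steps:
V(E) = 4*E**2 (V(E) = (2*E)*(2*E) = 4*E**2)
(V(4) - 65)**2 = (4*4**2 - 65)**2 = (4*16 - 65)**2 = (64 - 65)**2 = (-1)**2 = 1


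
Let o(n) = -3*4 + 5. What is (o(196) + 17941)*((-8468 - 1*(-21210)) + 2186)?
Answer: 267718752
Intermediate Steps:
o(n) = -7 (o(n) = -12 + 5 = -7)
(o(196) + 17941)*((-8468 - 1*(-21210)) + 2186) = (-7 + 17941)*((-8468 - 1*(-21210)) + 2186) = 17934*((-8468 + 21210) + 2186) = 17934*(12742 + 2186) = 17934*14928 = 267718752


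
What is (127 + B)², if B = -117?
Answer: 100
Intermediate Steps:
(127 + B)² = (127 - 117)² = 10² = 100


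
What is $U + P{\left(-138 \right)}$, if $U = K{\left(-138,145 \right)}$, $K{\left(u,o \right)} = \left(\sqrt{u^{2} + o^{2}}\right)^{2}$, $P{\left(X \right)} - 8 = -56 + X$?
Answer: $39883$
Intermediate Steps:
$P{\left(X \right)} = -48 + X$ ($P{\left(X \right)} = 8 + \left(-56 + X\right) = -48 + X$)
$K{\left(u,o \right)} = o^{2} + u^{2}$ ($K{\left(u,o \right)} = \left(\sqrt{o^{2} + u^{2}}\right)^{2} = o^{2} + u^{2}$)
$U = 40069$ ($U = 145^{2} + \left(-138\right)^{2} = 21025 + 19044 = 40069$)
$U + P{\left(-138 \right)} = 40069 - 186 = 39883$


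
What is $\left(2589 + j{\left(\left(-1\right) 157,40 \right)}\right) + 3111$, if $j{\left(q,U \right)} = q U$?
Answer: $-580$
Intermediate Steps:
$j{\left(q,U \right)} = U q$
$\left(2589 + j{\left(\left(-1\right) 157,40 \right)}\right) + 3111 = \left(2589 + 40 \left(\left(-1\right) 157\right)\right) + 3111 = \left(2589 + 40 \left(-157\right)\right) + 3111 = \left(2589 - 6280\right) + 3111 = -3691 + 3111 = -580$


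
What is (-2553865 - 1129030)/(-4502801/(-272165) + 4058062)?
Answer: -34563969575/38085067139 ≈ -0.90755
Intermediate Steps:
(-2553865 - 1129030)/(-4502801/(-272165) + 4058062) = -3682895/(-4502801*(-1/272165) + 4058062) = -3682895/(155269/9385 + 4058062) = -3682895/38085067139/9385 = -3682895*9385/38085067139 = -34563969575/38085067139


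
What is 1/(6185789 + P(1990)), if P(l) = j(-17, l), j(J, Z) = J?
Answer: 1/6185772 ≈ 1.6166e-7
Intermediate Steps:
P(l) = -17
1/(6185789 + P(1990)) = 1/(6185789 - 17) = 1/6185772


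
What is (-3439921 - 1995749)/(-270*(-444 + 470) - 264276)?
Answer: 905945/45216 ≈ 20.036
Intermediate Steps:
(-3439921 - 1995749)/(-270*(-444 + 470) - 264276) = -5435670/(-270*26 - 264276) = -5435670/(-7020 - 264276) = -5435670/(-271296) = -5435670*(-1/271296) = 905945/45216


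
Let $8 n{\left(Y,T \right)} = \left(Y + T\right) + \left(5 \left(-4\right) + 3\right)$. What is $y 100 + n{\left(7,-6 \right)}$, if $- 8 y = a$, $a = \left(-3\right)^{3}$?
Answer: $\frac{671}{2} \approx 335.5$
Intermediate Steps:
$a = -27$
$y = \frac{27}{8}$ ($y = \left(- \frac{1}{8}\right) \left(-27\right) = \frac{27}{8} \approx 3.375$)
$n{\left(Y,T \right)} = - \frac{17}{8} + \frac{T}{8} + \frac{Y}{8}$ ($n{\left(Y,T \right)} = \frac{\left(Y + T\right) + \left(5 \left(-4\right) + 3\right)}{8} = \frac{\left(T + Y\right) + \left(-20 + 3\right)}{8} = \frac{\left(T + Y\right) - 17}{8} = \frac{-17 + T + Y}{8} = - \frac{17}{8} + \frac{T}{8} + \frac{Y}{8}$)
$y 100 + n{\left(7,-6 \right)} = \frac{27}{8} \cdot 100 + \left(- \frac{17}{8} + \frac{1}{8} \left(-6\right) + \frac{1}{8} \cdot 7\right) = \frac{675}{2} - 2 = \frac{671}{2}$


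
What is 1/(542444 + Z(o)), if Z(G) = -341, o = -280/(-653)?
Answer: 1/542103 ≈ 1.8447e-6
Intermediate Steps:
o = 280/653 (o = -280*(-1/653) = 280/653 ≈ 0.42879)
1/(542444 + Z(o)) = 1/(542444 - 341) = 1/542103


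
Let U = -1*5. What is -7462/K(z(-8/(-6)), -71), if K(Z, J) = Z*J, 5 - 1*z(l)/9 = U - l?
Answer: 3731/3621 ≈ 1.0304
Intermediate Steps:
U = -5
z(l) = 90 + 9*l (z(l) = 45 - 9*(-5 - l) = 45 + (45 + 9*l) = 90 + 9*l)
K(Z, J) = J*Z
-7462/K(z(-8/(-6)), -71) = -7462*(-1/(71*(90 + 9*(-8/(-6))))) = -7462*(-1/(71*(90 + 9*(-8*(-⅙))))) = -7462*(-1/(71*(90 + 9*(4/3)))) = -7462*(-1/(71*(90 + 12))) = -7462/((-71*102)) = -7462/(-7242) = -7462*(-1/7242) = 3731/3621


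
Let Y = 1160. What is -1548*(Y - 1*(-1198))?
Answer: -3650184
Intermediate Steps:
-1548*(Y - 1*(-1198)) = -1548*(1160 - 1*(-1198)) = -1548*(1160 + 1198) = -1548*2358 = -3650184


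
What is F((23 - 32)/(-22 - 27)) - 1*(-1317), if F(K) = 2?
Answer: 1319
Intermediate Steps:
F((23 - 32)/(-22 - 27)) - 1*(-1317) = 2 - 1*(-1317) = 2 + 1317 = 1319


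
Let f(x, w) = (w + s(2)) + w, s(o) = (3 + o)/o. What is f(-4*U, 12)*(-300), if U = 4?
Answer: -7950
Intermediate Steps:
s(o) = (3 + o)/o
f(x, w) = 5/2 + 2*w (f(x, w) = (w + (3 + 2)/2) + w = (w + (½)*5) + w = (w + 5/2) + w = (5/2 + w) + w = 5/2 + 2*w)
f(-4*U, 12)*(-300) = (5/2 + 2*12)*(-300) = (5/2 + 24)*(-300) = (53/2)*(-300) = -7950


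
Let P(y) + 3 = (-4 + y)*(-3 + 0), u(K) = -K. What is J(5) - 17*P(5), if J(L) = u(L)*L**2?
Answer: -23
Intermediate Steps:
J(L) = -L**3 (J(L) = (-L)*L**2 = -L**3)
P(y) = 9 - 3*y (P(y) = -3 + (-4 + y)*(-3 + 0) = -3 + (-4 + y)*(-3) = -3 + (12 - 3*y) = 9 - 3*y)
J(5) - 17*P(5) = -1*5**3 - 17*(9 - 3*5) = -1*125 - 17*(9 - 15) = -125 - 17*(-6) = -125 + 102 = -23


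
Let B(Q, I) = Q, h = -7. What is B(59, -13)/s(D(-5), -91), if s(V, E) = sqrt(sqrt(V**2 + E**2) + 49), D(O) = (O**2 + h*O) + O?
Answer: 59/sqrt(49 + sqrt(11306)) ≈ 4.7340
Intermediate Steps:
D(O) = O**2 - 6*O (D(O) = (O**2 - 7*O) + O = O**2 - 6*O)
s(V, E) = sqrt(49 + sqrt(E**2 + V**2)) (s(V, E) = sqrt(sqrt(E**2 + V**2) + 49) = sqrt(49 + sqrt(E**2 + V**2)))
B(59, -13)/s(D(-5), -91) = 59/(sqrt(49 + sqrt((-91)**2 + (-5*(-6 - 5))**2))) = 59/(sqrt(49 + sqrt(8281 + (-5*(-11))**2))) = 59/(sqrt(49 + sqrt(8281 + 55**2))) = 59/(sqrt(49 + sqrt(8281 + 3025))) = 59/(sqrt(49 + sqrt(11306))) = 59/sqrt(49 + sqrt(11306))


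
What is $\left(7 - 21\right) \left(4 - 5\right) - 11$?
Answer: $3$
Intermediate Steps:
$\left(7 - 21\right) \left(4 - 5\right) - 11 = \left(-14\right) \left(-1\right) - 11 = 14 - 11 = 3$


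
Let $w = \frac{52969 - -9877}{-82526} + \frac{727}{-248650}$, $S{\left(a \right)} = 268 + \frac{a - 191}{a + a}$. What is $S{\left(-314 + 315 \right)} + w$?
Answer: $\frac{1767144449199}{10260044950} \approx 172.24$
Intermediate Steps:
$S{\left(a \right)} = 268 + \frac{-191 + a}{2 a}$
$w = - \frac{7843327151}{10260044950}$ ($w = \left(52969 + 9877\right) \left(- \frac{1}{82526}\right) + 727 \left(- \frac{1}{248650}\right) = 62846 \left(- \frac{1}{82526}\right) - \frac{727}{248650} = - \frac{31423}{41263} - \frac{727}{248650} = - \frac{7843327151}{10260044950} \approx -0.76445$)
$S{\left(-314 + 315 \right)} + w = \frac{-191 + 537 \left(-314 + 315\right)}{2 \left(-314 + 315\right)} - \frac{7843327151}{10260044950} = \frac{-191 + 537 \cdot 1}{2 \cdot 1} - \frac{7843327151}{10260044950} = \frac{1}{2} \cdot 1 \left(-191 + 537\right) - \frac{7843327151}{10260044950} = \frac{1}{2} \cdot 1 \cdot 346 - \frac{7843327151}{10260044950} = 173 - \frac{7843327151}{10260044950} = \frac{1767144449199}{10260044950}$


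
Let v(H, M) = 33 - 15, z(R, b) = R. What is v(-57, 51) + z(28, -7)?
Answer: 46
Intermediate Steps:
v(H, M) = 18
v(-57, 51) + z(28, -7) = 18 + 28 = 46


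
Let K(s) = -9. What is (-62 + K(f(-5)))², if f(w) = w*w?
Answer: 5041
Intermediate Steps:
f(w) = w²
(-62 + K(f(-5)))² = (-62 - 9)² = (-71)² = 5041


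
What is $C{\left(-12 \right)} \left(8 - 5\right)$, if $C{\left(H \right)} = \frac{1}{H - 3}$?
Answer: $- \frac{1}{5} \approx -0.2$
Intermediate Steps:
$C{\left(H \right)} = \frac{1}{-3 + H}$
$C{\left(-12 \right)} \left(8 - 5\right) = \frac{8 - 5}{-3 - 12} = \frac{1}{-15} \cdot 3 = \left(- \frac{1}{15}\right) 3 = - \frac{1}{5}$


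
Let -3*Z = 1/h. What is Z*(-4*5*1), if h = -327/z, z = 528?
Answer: -3520/327 ≈ -10.765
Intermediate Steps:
h = -109/176 (h = -327/528 = -327*1/528 = -109/176 ≈ -0.61932)
Z = 176/327 (Z = -1/(3*(-109/176)) = -⅓*(-176/109) = 176/327 ≈ 0.53823)
Z*(-4*5*1) = 176*(-4*5*1)/327 = 176*(-20*1)/327 = (176/327)*(-20) = -3520/327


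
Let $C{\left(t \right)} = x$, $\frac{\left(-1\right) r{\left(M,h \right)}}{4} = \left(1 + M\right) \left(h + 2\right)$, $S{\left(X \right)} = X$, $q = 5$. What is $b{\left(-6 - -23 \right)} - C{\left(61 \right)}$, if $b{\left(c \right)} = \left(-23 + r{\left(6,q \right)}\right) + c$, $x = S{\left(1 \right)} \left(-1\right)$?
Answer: $-201$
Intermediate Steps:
$r{\left(M,h \right)} = - 4 \left(1 + M\right) \left(2 + h\right)$ ($r{\left(M,h \right)} = - 4 \left(1 + M\right) \left(h + 2\right) = - 4 \left(1 + M\right) \left(2 + h\right)$)
$x = -1$ ($x = 1 \left(-1\right) = -1$)
$b{\left(c \right)} = -219 + c$ ($b{\left(c \right)} = \left(-23 - \left(76 + 120\right)\right) + c = \left(-23 - 196\right) + c = -219 + c$)
$C{\left(t \right)} = -1$
$b{\left(-6 - -23 \right)} - C{\left(61 \right)} = \left(-219 - -17\right) - -1 = \left(-219 + \left(-6 + 23\right)\right) + 1 = \left(-219 + 17\right) + 1 = -202 + 1 = -201$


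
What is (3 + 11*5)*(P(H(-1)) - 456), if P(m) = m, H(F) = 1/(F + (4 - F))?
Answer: -52867/2 ≈ -26434.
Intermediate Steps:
H(F) = 1/4
(3 + 11*5)*(P(H(-1)) - 456) = (3 + 11*5)*(1/4 - 456) = (3 + 55)*(-1823/4) = 58*(-1823/4) = -52867/2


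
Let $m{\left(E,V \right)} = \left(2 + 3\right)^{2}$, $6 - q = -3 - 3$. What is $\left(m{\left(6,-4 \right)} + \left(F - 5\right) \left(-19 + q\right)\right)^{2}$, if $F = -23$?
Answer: $48841$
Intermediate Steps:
$q = 12$ ($q = 6 - \left(-3 - 3\right) = 6 - -6 = 6 + 6 = 12$)
$m{\left(E,V \right)} = 25$ ($m{\left(E,V \right)} = 5^{2} = 25$)
$\left(m{\left(6,-4 \right)} + \left(F - 5\right) \left(-19 + q\right)\right)^{2} = \left(25 + \left(-23 - 5\right) \left(-19 + 12\right)\right)^{2} = \left(25 - -196\right)^{2} = \left(25 + 196\right)^{2} = 221^{2} = 48841$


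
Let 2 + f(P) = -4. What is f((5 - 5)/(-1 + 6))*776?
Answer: -4656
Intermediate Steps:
f(P) = -6 (f(P) = -2 - 4 = -6)
f((5 - 5)/(-1 + 6))*776 = -6*776 = -4656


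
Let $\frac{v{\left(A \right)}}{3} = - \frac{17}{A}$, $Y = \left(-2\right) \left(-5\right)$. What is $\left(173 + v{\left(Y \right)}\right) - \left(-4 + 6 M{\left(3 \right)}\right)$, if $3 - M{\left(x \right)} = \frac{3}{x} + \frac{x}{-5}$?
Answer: $\frac{1563}{10} \approx 156.3$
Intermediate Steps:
$M{\left(x \right)} = 3 - \frac{3}{x} + \frac{x}{5}$ ($M{\left(x \right)} = 3 - \left(\frac{3}{x} + \frac{x}{-5}\right) = 3 - \left(\frac{3}{x} + x \left(- \frac{1}{5}\right)\right) = 3 - \left(\frac{3}{x} - \frac{x}{5}\right) = 3 + \left(- \frac{3}{x} + \frac{x}{5}\right) = 3 - \frac{3}{x} + \frac{x}{5}$)
$Y = 10$
$v{\left(A \right)} = - \frac{51}{A}$ ($v{\left(A \right)} = 3 \left(- \frac{17}{A}\right) = - \frac{51}{A}$)
$\left(173 + v{\left(Y \right)}\right) - \left(-4 + 6 M{\left(3 \right)}\right) = \left(173 - \frac{51}{10}\right) + \left(- 6 \left(3 - \frac{3}{3} + \frac{1}{5} \cdot 3\right) + 4\right) = \left(173 - \frac{51}{10}\right) + \left(- 6 \left(3 - 1 + \frac{3}{5}\right) + 4\right) = \frac{1679}{10} + \left(\left(-6\right) \frac{13}{5} + 4\right) = \frac{1679}{10} + \left(- \frac{78}{5} + 4\right) = \frac{1679}{10} - \frac{58}{5} = \frac{1563}{10}$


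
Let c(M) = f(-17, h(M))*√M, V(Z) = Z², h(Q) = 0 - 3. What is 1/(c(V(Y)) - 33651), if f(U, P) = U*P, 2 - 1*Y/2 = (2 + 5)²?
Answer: -1/28857 ≈ -3.4654e-5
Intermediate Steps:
h(Q) = -3
Y = -94 (Y = 4 - 2*(2 + 5)² = 4 - 2*7² = 4 - 2*49 = 4 - 98 = -94)
f(U, P) = P*U
c(M) = 51*√M (c(M) = (-3*(-17))*√M = 51*√M)
1/(c(V(Y)) - 33651) = 1/(51*√((-94)²) - 33651) = 1/(51*√8836 - 33651) = 1/(51*94 - 33651) = 1/(4794 - 33651) = 1/(-28857) = -1/28857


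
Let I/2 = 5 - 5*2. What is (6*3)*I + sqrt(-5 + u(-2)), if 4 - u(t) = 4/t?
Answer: -179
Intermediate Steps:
u(t) = 4 - 4/t
I = -10 (I = 2*(5 - 5*2) = 2*(5 - 10) = 2*(-5) = -10)
(6*3)*I + sqrt(-5 + u(-2)) = (6*3)*(-10) + sqrt(-5 + (4 - 4/(-2))) = 18*(-10) + sqrt(-5 + (4 - 4*(-1/2))) = -180 + sqrt(-5 + (4 + 2)) = -180 + sqrt(-5 + 6) = -180 + sqrt(1) = -180 + 1 = -179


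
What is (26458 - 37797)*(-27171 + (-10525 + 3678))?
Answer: 385730102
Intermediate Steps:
(26458 - 37797)*(-27171 + (-10525 + 3678)) = -11339*(-27171 - 6847) = -11339*(-34018) = 385730102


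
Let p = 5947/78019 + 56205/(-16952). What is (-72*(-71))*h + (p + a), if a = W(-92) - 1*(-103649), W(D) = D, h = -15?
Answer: 35542647026825/1322578088 ≈ 26874.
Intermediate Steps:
p = -4284244351/1322578088 (p = 5947*(1/78019) + 56205*(-1/16952) = 5947/78019 - 56205/16952 = -4284244351/1322578088 ≈ -3.2393)
a = 103557 (a = -92 - 1*(-103649) = -92 + 103649 = 103557)
(-72*(-71))*h + (p + a) = -72*(-71)*(-15) + (-4284244351/1322578088 + 103557) = 5112*(-15) + 136957934814665/1322578088 = -76680 + 136957934814665/1322578088 = 35542647026825/1322578088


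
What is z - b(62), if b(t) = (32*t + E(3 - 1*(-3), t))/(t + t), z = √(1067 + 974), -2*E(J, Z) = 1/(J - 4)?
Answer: -7935/496 + √2041 ≈ 29.179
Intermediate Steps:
E(J, Z) = -1/(2*(-4 + J)) (E(J, Z) = -1/(2*(J - 4)) = -1/(2*(-4 + J)))
z = √2041 ≈ 45.177
b(t) = (-¼ + 32*t)/(2*t) (b(t) = (32*t - 1/(-8 + 2*(3 - 1*(-3))))/(t + t) = (32*t - 1/(-8 + 2*(3 + 3)))/((2*t)) = (32*t - 1/(-8 + 2*6))*(1/(2*t)) = (32*t - 1/(-8 + 12))*(1/(2*t)) = (32*t - 1/4)*(1/(2*t)) = (32*t - 1*¼)*(1/(2*t)) = (32*t - ¼)*(1/(2*t)) = (-¼ + 32*t)*(1/(2*t)) = (-¼ + 32*t)/(2*t))
z - b(62) = √2041 - (16 - ⅛/62) = √2041 - (16 - ⅛*1/62) = √2041 - (16 - 1/496) = √2041 - 1*7935/496 = √2041 - 7935/496 = -7935/496 + √2041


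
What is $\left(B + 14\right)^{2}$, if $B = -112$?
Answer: $9604$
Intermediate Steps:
$\left(B + 14\right)^{2} = \left(-112 + 14\right)^{2} = \left(-98\right)^{2} = 9604$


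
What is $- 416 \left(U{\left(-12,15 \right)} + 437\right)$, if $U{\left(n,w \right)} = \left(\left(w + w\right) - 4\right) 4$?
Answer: $-225056$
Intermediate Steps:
$U{\left(n,w \right)} = -16 + 8 w$ ($U{\left(n,w \right)} = \left(2 w - 4\right) 4 = \left(-4 + 2 w\right) 4 = -16 + 8 w$)
$- 416 \left(U{\left(-12,15 \right)} + 437\right) = - 416 \left(\left(-16 + 8 \cdot 15\right) + 437\right) = - 416 \left(\left(-16 + 120\right) + 437\right) = - 416 \left(104 + 437\right) = \left(-416\right) 541 = -225056$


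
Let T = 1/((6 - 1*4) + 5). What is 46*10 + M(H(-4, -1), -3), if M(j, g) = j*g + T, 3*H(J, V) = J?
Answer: 3249/7 ≈ 464.14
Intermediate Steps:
H(J, V) = J/3
T = ⅐ (T = 1/((6 - 4) + 5) = 1/(2 + 5) = 1/7 = ⅐ ≈ 0.14286)
M(j, g) = ⅐ + g*j (M(j, g) = j*g + ⅐ = g*j + ⅐ = ⅐ + g*j)
46*10 + M(H(-4, -1), -3) = 46*10 + (⅐ - (-4)) = 460 + (⅐ - 3*(-4/3)) = 460 + (⅐ + 4) = 460 + 29/7 = 3249/7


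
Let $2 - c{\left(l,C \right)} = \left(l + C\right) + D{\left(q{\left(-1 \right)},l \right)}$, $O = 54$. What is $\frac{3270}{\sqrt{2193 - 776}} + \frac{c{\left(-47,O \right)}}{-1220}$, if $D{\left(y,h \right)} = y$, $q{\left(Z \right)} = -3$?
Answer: $\frac{1}{610} + \frac{30 \sqrt{1417}}{13} \approx 86.87$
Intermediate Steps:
$c{\left(l,C \right)} = 5 - C - l$ ($c{\left(l,C \right)} = 2 - \left(\left(l + C\right) - 3\right) = 2 - \left(\left(C + l\right) - 3\right) = 2 - \left(-3 + C + l\right) = 5 - C - l$)
$\frac{3270}{\sqrt{2193 - 776}} + \frac{c{\left(-47,O \right)}}{-1220} = \frac{3270}{\sqrt{2193 - 776}} + \frac{5 - 54 - -47}{-1220} = \frac{3270}{\sqrt{1417}} + \left(5 - 54 + 47\right) \left(- \frac{1}{1220}\right) = 3270 \frac{\sqrt{1417}}{1417} - - \frac{1}{610} = \frac{30 \sqrt{1417}}{13} + \frac{1}{610} = \frac{1}{610} + \frac{30 \sqrt{1417}}{13}$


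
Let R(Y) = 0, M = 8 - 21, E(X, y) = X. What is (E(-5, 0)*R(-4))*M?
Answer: 0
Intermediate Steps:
M = -13
(E(-5, 0)*R(-4))*M = -5*0*(-13) = 0*(-13) = 0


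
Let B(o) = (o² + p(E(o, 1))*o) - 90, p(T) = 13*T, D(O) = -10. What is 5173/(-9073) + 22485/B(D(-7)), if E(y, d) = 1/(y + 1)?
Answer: 366983917/399212 ≈ 919.27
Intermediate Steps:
E(y, d) = 1/(1 + y)
B(o) = -90 + o² + 13*o/(1 + o) (B(o) = (o² + (13/(1 + o))*o) - 90 = (o² + 13*o/(1 + o)) - 90 = -90 + o² + 13*o/(1 + o))
5173/(-9073) + 22485/B(D(-7)) = 5173/(-9073) + 22485/(((13*(-10) + (1 - 10)*(-90 + (-10)²))/(1 - 10))) = 5173*(-1/9073) + 22485/(((-130 - 9*(-90 + 100))/(-9))) = -5173/9073 + 22485/((-(-130 - 9*10)/9)) = -5173/9073 + 22485/((-(-130 - 90)/9)) = -5173/9073 + 22485/((-⅑*(-220))) = -5173/9073 + 22485/(220/9) = -5173/9073 + 22485*(9/220) = -5173/9073 + 40473/44 = 366983917/399212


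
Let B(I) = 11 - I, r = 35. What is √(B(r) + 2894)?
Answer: √2870 ≈ 53.572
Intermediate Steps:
√(B(r) + 2894) = √((11 - 1*35) + 2894) = √((11 - 35) + 2894) = √(-24 + 2894) = √2870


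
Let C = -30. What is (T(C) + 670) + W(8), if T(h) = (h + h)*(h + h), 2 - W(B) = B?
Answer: 4264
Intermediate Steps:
W(B) = 2 - B
T(h) = 4*h**2 (T(h) = (2*h)*(2*h) = 4*h**2)
(T(C) + 670) + W(8) = (4*(-30)**2 + 670) + (2 - 1*8) = (4*900 + 670) + (2 - 8) = (3600 + 670) - 6 = 4270 - 6 = 4264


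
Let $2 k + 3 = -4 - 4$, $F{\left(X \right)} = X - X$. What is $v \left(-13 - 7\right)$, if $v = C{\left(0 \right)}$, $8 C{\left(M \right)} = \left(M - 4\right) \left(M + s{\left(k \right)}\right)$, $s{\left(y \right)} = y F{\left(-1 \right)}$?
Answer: $0$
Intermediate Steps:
$F{\left(X \right)} = 0$
$k = - \frac{11}{2}$ ($k = - \frac{3}{2} + \frac{-4 - 4}{2} = - \frac{3}{2} + \frac{1}{2} \left(-8\right) = - \frac{3}{2} - 4 = - \frac{11}{2} \approx -5.5$)
$s{\left(y \right)} = 0$ ($s{\left(y \right)} = y 0 = 0$)
$C{\left(M \right)} = \frac{M \left(-4 + M\right)}{8}$ ($C{\left(M \right)} = \frac{\left(M - 4\right) \left(M + 0\right)}{8} = \frac{\left(-4 + M\right) M}{8} = \frac{M \left(-4 + M\right)}{8}$)
$v = 0$ ($v = \frac{1}{8} \cdot 0 \left(-4 + 0\right) = \frac{1}{8} \cdot 0 \left(-4\right) = 0$)
$v \left(-13 - 7\right) = 0 \left(-13 - 7\right) = 0 \left(-20\right) = 0$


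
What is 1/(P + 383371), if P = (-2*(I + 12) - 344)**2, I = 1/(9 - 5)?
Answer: 4/2076653 ≈ 1.9262e-6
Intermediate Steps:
I = 1/4 ≈ 0.25000
P = 543169/4 (P = (-2*(1/4 + 12) - 344)**2 = (-2*49/4 - 344)**2 = (-49/2 - 344)**2 = (-737/2)**2 = 543169/4 ≈ 1.3579e+5)
1/(P + 383371) = 1/(543169/4 + 383371) = 1/(2076653/4) = 4/2076653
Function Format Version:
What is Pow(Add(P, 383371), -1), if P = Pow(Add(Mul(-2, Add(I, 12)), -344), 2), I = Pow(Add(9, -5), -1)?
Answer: Rational(4, 2076653) ≈ 1.9262e-6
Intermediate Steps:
I = Rational(1, 4) (I = Pow(4, -1) = Rational(1, 4) ≈ 0.25000)
P = Rational(543169, 4) (P = Pow(Add(Mul(-2, Add(Rational(1, 4), 12)), -344), 2) = Pow(Add(Mul(-2, Rational(49, 4)), -344), 2) = Pow(Add(Rational(-49, 2), -344), 2) = Pow(Rational(-737, 2), 2) = Rational(543169, 4) ≈ 1.3579e+5)
Pow(Add(P, 383371), -1) = Pow(Add(Rational(543169, 4), 383371), -1) = Pow(Rational(2076653, 4), -1) = Rational(4, 2076653)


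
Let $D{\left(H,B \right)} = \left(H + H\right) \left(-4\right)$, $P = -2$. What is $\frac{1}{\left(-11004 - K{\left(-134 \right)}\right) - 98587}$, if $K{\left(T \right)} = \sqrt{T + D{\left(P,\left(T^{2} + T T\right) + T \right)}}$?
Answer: $\frac{i}{\sqrt{118} - 109591 i} \approx -9.1248 \cdot 10^{-6} + 9.0446 \cdot 10^{-10} i$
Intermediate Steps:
$D{\left(H,B \right)} = - 8 H$ ($D{\left(H,B \right)} = 2 H \left(-4\right) = - 8 H$)
$K{\left(T \right)} = \sqrt{16 + T}$ ($K{\left(T \right)} = \sqrt{T - -16} = \sqrt{T + 16} = \sqrt{16 + T}$)
$\frac{1}{\left(-11004 - K{\left(-134 \right)}\right) - 98587} = \frac{1}{\left(-11004 - \sqrt{16 - 134}\right) - 98587} = \frac{1}{\left(-11004 - \sqrt{-118}\right) - 98587} = \frac{1}{\left(-11004 - i \sqrt{118}\right) - 98587} = \frac{1}{-109591 - i \sqrt{118}}$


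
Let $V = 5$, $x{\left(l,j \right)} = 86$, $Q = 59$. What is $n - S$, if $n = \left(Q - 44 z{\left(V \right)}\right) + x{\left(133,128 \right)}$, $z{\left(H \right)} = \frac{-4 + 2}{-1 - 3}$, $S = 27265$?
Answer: $-27142$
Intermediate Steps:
$z{\left(H \right)} = \frac{1}{2}$ ($z{\left(H \right)} = - \frac{2}{-4} = \left(-2\right) \left(- \frac{1}{4}\right) = \frac{1}{2}$)
$n = 123$ ($n = \left(59 - 22\right) + 86 = 37 + 86 = 123$)
$n - S = 123 - 27265 = -27142$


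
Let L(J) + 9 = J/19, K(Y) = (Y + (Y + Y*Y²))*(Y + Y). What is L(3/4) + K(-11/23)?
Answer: -168887553/21267916 ≈ -7.9410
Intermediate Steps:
K(Y) = 2*Y*(Y³ + 2*Y) (K(Y) = (Y + (Y + Y³))*(2*Y) = (Y³ + 2*Y)*(2*Y) = 2*Y*(Y³ + 2*Y))
L(J) = -9 + J/19
L(3/4) + K(-11/23) = (-9 + (3/4)/19) + 2*(-11/23)²*(2 + (-11/23)²) = (-9 + (3*(¼))/19) + 2*(-11*1/23)²*(2 + (-11*1/23)²) = (-9 + (1/19)*(¾)) + 2*(-11/23)²*(2 + (-11/23)²) = (-9 + 3/76) + 2*(121/529)*(2 + 121/529) = -681/76 + 2*(121/529)*(1179/529) = -681/76 + 285318/279841 = -168887553/21267916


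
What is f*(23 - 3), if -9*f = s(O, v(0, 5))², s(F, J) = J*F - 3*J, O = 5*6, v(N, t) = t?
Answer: -40500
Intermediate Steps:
O = 30
s(F, J) = -3*J + F*J (s(F, J) = F*J - 3*J = -3*J + F*J)
f = -2025 (f = -25*(-3 + 30)²/9 = -(5*27)²/9 = -⅑*135² = -⅑*18225 = -2025)
f*(23 - 3) = -2025*(23 - 3) = -2025*20 = -40500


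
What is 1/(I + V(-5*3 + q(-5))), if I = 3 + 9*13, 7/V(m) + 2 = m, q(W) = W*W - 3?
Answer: 5/607 ≈ 0.0082372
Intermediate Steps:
q(W) = -3 + W**2 (q(W) = W**2 - 3 = -3 + W**2)
V(m) = 7/(-2 + m)
I = 120 (I = 3 + 117 = 120)
1/(I + V(-5*3 + q(-5))) = 1/(120 + 7/(-2 + (-5*3 + (-3 + (-5)**2)))) = 1/(120 + 7/(-2 + (-15 + (-3 + 25)))) = 1/(120 + 7/(-2 + (-15 + 22))) = 1/(120 + 7/(-2 + 7)) = 1/(120 + 7/5) = 1/(607/5) = 5/607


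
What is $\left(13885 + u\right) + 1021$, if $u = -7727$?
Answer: $7179$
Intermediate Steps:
$\left(13885 + u\right) + 1021 = \left(13885 - 7727\right) + 1021 = 6158 + 1021 = 7179$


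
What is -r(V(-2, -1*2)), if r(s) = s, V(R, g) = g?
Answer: 2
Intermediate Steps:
-r(V(-2, -1*2)) = -(-1)*2 = -1*(-2) = 2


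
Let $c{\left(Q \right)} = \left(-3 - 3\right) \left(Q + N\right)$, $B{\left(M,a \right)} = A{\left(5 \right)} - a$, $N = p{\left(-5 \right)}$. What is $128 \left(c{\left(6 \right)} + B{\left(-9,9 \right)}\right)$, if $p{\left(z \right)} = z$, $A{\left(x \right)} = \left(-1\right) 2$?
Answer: $-2176$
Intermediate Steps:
$A{\left(x \right)} = -2$
$N = -5$
$B{\left(M,a \right)} = -2 - a$
$c{\left(Q \right)} = 30 - 6 Q$ ($c{\left(Q \right)} = \left(-3 - 3\right) \left(Q - 5\right) = - 6 \left(-5 + Q\right) = 30 - 6 Q$)
$128 \left(c{\left(6 \right)} + B{\left(-9,9 \right)}\right) = 128 \left(\left(30 - 36\right) - 11\right) = 128 \left(-6 - 11\right) = 128 \left(-17\right) = -2176$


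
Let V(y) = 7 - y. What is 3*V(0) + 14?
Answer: 35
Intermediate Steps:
3*V(0) + 14 = 3*(7 - 1*0) + 14 = 3*(7 + 0) + 14 = 3*7 + 14 = 21 + 14 = 35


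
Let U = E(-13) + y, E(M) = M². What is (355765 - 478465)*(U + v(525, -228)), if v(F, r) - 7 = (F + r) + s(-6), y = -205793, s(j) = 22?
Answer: 25190064600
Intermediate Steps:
U = -205624 (U = (-13)² - 205793 = 169 - 205793 = -205624)
v(F, r) = 29 + F + r (v(F, r) = 7 + ((F + r) + 22) = 7 + (22 + F + r) = 29 + F + r)
(355765 - 478465)*(U + v(525, -228)) = (355765 - 478465)*(-205624 + (29 + 525 - 228)) = -122700*(-205624 + 326) = -122700*(-205298) = 25190064600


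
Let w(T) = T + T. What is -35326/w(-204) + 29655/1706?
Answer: 1064197/10236 ≈ 103.97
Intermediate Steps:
w(T) = 2*T
-35326/w(-204) + 29655/1706 = -35326/(2*(-204)) + 29655/1706 = -35326/(-408) + 29655*(1/1706) = -35326*(-1/408) + 29655/1706 = 1039/12 + 29655/1706 = 1064197/10236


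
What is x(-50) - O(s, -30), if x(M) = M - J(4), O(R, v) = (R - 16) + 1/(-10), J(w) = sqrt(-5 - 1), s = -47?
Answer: 131/10 - I*sqrt(6) ≈ 13.1 - 2.4495*I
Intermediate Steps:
J(w) = I*sqrt(6) (J(w) = sqrt(-6) = I*sqrt(6))
O(R, v) = -161/10 + R (O(R, v) = (-16 + R) - 1/10 = -161/10 + R)
x(M) = M - I*sqrt(6)
x(-50) - O(s, -30) = (-50 - I*sqrt(6)) - (-161/10 - 47) = (-50 - I*sqrt(6)) - 1*(-631/10) = (-50 - I*sqrt(6)) + 631/10 = 131/10 - I*sqrt(6)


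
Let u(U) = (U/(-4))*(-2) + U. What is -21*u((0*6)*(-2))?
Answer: 0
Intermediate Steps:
u(U) = 3*U/2 (u(U) = (U*(-1/4))*(-2) + U = -U/4*(-2) + U = U/2 + U = 3*U/2)
-21*u((0*6)*(-2)) = -63*(0*6)*(-2)/2 = -63*0*(-2)/2 = -63*0/2 = -21*0 = 0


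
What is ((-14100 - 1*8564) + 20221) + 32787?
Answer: 30344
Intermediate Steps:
((-14100 - 1*8564) + 20221) + 32787 = ((-14100 - 8564) + 20221) + 32787 = (-22664 + 20221) + 32787 = -2443 + 32787 = 30344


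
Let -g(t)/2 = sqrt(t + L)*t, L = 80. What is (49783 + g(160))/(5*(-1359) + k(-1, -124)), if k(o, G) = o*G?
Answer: -49783/6671 + 1280*sqrt(15)/6671 ≈ -6.7195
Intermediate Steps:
k(o, G) = G*o
g(t) = -2*t*sqrt(80 + t) (g(t) = -2*sqrt(t + 80)*t = -2*sqrt(80 + t)*t = -2*t*sqrt(80 + t))
(49783 + g(160))/(5*(-1359) + k(-1, -124)) = (49783 - 2*160*sqrt(80 + 160))/(5*(-1359) - 124*(-1)) = (49783 - 2*160*sqrt(240))/(-6795 + 124) = (49783 - 2*160*4*sqrt(15))/(-6671) = (49783 - 1280*sqrt(15))*(-1/6671) = -49783/6671 + 1280*sqrt(15)/6671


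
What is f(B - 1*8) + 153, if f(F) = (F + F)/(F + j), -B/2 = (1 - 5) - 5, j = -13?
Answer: 439/3 ≈ 146.33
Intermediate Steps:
B = 18 (B = -2*((1 - 5) - 5) = -2*(-4 - 5) = -2*(-9) = 18)
f(F) = 2*F/(-13 + F) (f(F) = (F + F)/(F - 13) = (2*F)/(-13 + F) = 2*F/(-13 + F))
f(B - 1*8) + 153 = 2*(18 - 1*8)/(-13 + (18 - 1*8)) + 153 = 2*(18 - 8)/(-13 + (18 - 8)) + 153 = 2*10/(-13 + 10) + 153 = 2*10/(-3) + 153 = 2*10*(-1/3) + 153 = -20/3 + 153 = 439/3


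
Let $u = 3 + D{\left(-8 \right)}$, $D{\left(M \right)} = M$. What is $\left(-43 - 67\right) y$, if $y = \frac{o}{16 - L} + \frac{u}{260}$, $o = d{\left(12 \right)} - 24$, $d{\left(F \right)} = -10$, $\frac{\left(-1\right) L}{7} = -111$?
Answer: $- \frac{55385}{19786} \approx -2.7992$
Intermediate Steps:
$L = 777$ ($L = \left(-7\right) \left(-111\right) = 777$)
$u = -5$ ($u = 3 - 8 = -5$)
$o = -34$ ($o = -10 - 24 = -34$)
$y = \frac{1007}{39572}$ ($y = - \frac{34}{16 - 777} - \frac{5}{260} = - \frac{34}{16 - 777} - \frac{1}{52} = - \frac{34}{-761} - \frac{1}{52} = \left(-34\right) \left(- \frac{1}{761}\right) - \frac{1}{52} = \frac{34}{761} - \frac{1}{52} = \frac{1007}{39572} \approx 0.025447$)
$\left(-43 - 67\right) y = \left(-43 - 67\right) \frac{1007}{39572} = \left(-110\right) \frac{1007}{39572} = - \frac{55385}{19786}$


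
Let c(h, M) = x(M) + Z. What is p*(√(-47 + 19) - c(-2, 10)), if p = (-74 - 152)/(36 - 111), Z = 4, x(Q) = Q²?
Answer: -23504/75 + 452*I*√7/75 ≈ -313.39 + 15.945*I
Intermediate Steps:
p = 226/75 (p = -226/(-75) = -226*(-1/75) = 226/75 ≈ 3.0133)
c(h, M) = 4 + M² (c(h, M) = M² + 4 = 4 + M²)
p*(√(-47 + 19) - c(-2, 10)) = 226*(√(-47 + 19) - (4 + 10²))/75 = 226*(√(-28) - (4 + 100))/75 = 226*(2*I*√7 - 1*104)/75 = 226*(2*I*√7 - 104)/75 = 226*(-104 + 2*I*√7)/75 = -23504/75 + 452*I*√7/75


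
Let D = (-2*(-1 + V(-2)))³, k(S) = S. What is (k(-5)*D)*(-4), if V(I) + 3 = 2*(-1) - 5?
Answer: 212960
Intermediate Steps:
V(I) = -10 (V(I) = -3 + (2*(-1) - 5) = -3 + (-2 - 5) = -3 - 7 = -10)
D = 10648 (D = (-2*(-1 - 10))³ = (-2*(-11))³ = 22³ = 10648)
(k(-5)*D)*(-4) = -5*10648*(-4) = -53240*(-4) = 212960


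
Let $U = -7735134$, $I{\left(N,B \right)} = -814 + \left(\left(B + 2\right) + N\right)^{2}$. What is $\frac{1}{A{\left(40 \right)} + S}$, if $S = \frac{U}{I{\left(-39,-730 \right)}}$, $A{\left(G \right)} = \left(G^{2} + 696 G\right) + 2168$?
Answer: $\frac{195825}{6187058222} \approx 3.1651 \cdot 10^{-5}$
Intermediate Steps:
$A{\left(G \right)} = 2168 + G^{2} + 696 G$
$I{\left(N,B \right)} = -814 + \left(2 + B + N\right)^{2}$ ($I{\left(N,B \right)} = -814 + \left(\left(2 + B\right) + N\right)^{2} = -814 + \left(2 + B + N\right)^{2}$)
$S = - \frac{2578378}{195825}$ ($S = - \frac{7735134}{-814 + \left(2 - 730 - 39\right)^{2}} = - \frac{7735134}{-814 + \left(-767\right)^{2}} = - \frac{7735134}{-814 + 588289} = - \frac{7735134}{587475} = \left(-7735134\right) \frac{1}{587475} = - \frac{2578378}{195825} \approx -13.167$)
$\frac{1}{A{\left(40 \right)} + S} = \frac{1}{\left(2168 + 40^{2} + 696 \cdot 40\right) - \frac{2578378}{195825}} = \frac{1}{\left(2168 + 1600 + 27840\right) - \frac{2578378}{195825}} = \frac{1}{31608 - \frac{2578378}{195825}} = \frac{1}{\frac{6187058222}{195825}} = \frac{195825}{6187058222}$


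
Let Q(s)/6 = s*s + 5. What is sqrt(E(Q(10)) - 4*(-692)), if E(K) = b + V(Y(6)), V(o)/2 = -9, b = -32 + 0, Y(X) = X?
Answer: 3*sqrt(302) ≈ 52.134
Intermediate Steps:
b = -32
V(o) = -18 (V(o) = 2*(-9) = -18)
Q(s) = 30 + 6*s**2 (Q(s) = 6*(s*s + 5) = 6*(s**2 + 5) = 6*(5 + s**2) = 30 + 6*s**2)
E(K) = -50 (E(K) = -32 - 18 = -50)
sqrt(E(Q(10)) - 4*(-692)) = sqrt(-50 - 4*(-692)) = sqrt(-50 + 2768) = sqrt(2718) = 3*sqrt(302)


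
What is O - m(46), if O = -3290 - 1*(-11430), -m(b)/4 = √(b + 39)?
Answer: 8140 + 4*√85 ≈ 8176.9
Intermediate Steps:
m(b) = -4*√(39 + b) (m(b) = -4*√(b + 39) = -4*√(39 + b))
O = 8140 (O = -3290 + 11430 = 8140)
O - m(46) = 8140 - (-4)*√(39 + 46) = 8140 - (-4)*√85 = 8140 + 4*√85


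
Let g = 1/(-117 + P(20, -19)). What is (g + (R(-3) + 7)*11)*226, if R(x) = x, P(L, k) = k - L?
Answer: 775519/78 ≈ 9942.5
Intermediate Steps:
g = -1/156 (g = 1/(-117 + (-19 - 1*20)) = 1/(-117 + (-19 - 20)) = 1/(-117 - 39) = 1/(-156) = -1/156 ≈ -0.0064103)
(g + (R(-3) + 7)*11)*226 = (-1/156 + (-3 + 7)*11)*226 = (-1/156 + 4*11)*226 = (-1/156 + 44)*226 = (6863/156)*226 = 775519/78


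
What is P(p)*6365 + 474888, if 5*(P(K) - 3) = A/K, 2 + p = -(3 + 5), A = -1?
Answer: 4941103/10 ≈ 4.9411e+5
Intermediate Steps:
p = -10 (p = -2 - (3 + 5) = -2 - 1*8 = -2 - 8 = -10)
P(K) = 3 - 1/(5*K) (P(K) = 3 + (-1/K)/5 = 3 - 1/(5*K))
P(p)*6365 + 474888 = (3 - ⅕/(-10))*6365 + 474888 = (3 - ⅕*(-⅒))*6365 + 474888 = (3 + 1/50)*6365 + 474888 = (151/50)*6365 + 474888 = 192223/10 + 474888 = 4941103/10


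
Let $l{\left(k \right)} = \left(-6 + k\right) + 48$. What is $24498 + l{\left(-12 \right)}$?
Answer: $24528$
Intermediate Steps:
$l{\left(k \right)} = 42 + k$
$24498 + l{\left(-12 \right)} = 24498 + \left(42 - 12\right) = 24498 + 30 = 24528$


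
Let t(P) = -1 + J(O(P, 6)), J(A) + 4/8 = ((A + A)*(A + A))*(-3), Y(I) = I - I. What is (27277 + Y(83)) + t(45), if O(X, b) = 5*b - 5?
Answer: 39551/2 ≈ 19776.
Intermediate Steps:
O(X, b) = -5 + 5*b
Y(I) = 0
J(A) = -1/2 - 12*A**2 (J(A) = -1/2 + ((A + A)*(A + A))*(-3) = -1/2 + ((2*A)*(2*A))*(-3) = -1/2 + (4*A**2)*(-3) = -1/2 - 12*A**2)
t(P) = -15003/2 (t(P) = -1 + (-1/2 - 12*(-5 + 5*6)**2) = -1 + (-1/2 - 12*(-5 + 30)**2) = -1 + (-1/2 - 12*25**2) = -1 + (-1/2 - 12*625) = -1 + (-1/2 - 7500) = -1 - 15001/2 = -15003/2)
(27277 + Y(83)) + t(45) = (27277 + 0) - 15003/2 = 27277 - 15003/2 = 39551/2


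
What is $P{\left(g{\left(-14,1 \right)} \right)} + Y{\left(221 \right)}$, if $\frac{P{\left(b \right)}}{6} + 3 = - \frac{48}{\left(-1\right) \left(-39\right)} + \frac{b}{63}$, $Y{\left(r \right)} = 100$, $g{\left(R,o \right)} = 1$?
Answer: $\frac{20396}{273} \approx 74.711$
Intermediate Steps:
$P{\left(b \right)} = - \frac{330}{13} + \frac{2 b}{21}$ ($P{\left(b \right)} = -18 + 6 \left(- \frac{48}{\left(-1\right) \left(-39\right)} + \frac{b}{63}\right) = -18 + 6 \left(- \frac{48}{39} + b \frac{1}{63}\right) = -18 + 6 \left(\left(-48\right) \frac{1}{39} + \frac{b}{63}\right) = -18 + 6 \left(- \frac{16}{13} + \frac{b}{63}\right) = -18 + \left(- \frac{96}{13} + \frac{2 b}{21}\right) = - \frac{330}{13} + \frac{2 b}{21}$)
$P{\left(g{\left(-14,1 \right)} \right)} + Y{\left(221 \right)} = \left(- \frac{330}{13} + \frac{2}{21} \cdot 1\right) + 100 = \left(- \frac{330}{13} + \frac{2}{21}\right) + 100 = - \frac{6904}{273} + 100 = \frac{20396}{273}$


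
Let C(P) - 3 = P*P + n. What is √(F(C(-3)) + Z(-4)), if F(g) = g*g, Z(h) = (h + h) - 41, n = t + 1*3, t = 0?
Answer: 4*√11 ≈ 13.266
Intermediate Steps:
n = 3 (n = 0 + 1*3 = 0 + 3 = 3)
Z(h) = -41 + 2*h (Z(h) = 2*h - 41 = -41 + 2*h)
C(P) = 6 + P² (C(P) = 3 + (P*P + 3) = 3 + (P² + 3) = 3 + (3 + P²) = 6 + P²)
F(g) = g²
√(F(C(-3)) + Z(-4)) = √((6 + (-3)²)² + (-41 + 2*(-4))) = √((6 + 9)² + (-41 - 8)) = √(15² - 49) = √(225 - 49) = √176 = 4*√11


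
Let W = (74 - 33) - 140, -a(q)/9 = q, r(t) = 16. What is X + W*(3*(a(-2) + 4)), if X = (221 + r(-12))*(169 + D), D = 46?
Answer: 44421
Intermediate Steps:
a(q) = -9*q
W = -99 (W = 41 - 140 = -99)
X = 50955 (X = (221 + 16)*(169 + 46) = 237*215 = 50955)
X + W*(3*(a(-2) + 4)) = 50955 - 297*(-9*(-2) + 4) = 50955 - 297*(18 + 4) = 50955 - 297*22 = 50955 - 99*66 = 50955 - 6534 = 44421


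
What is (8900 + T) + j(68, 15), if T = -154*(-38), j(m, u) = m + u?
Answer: 14835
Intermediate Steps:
T = 5852
(8900 + T) + j(68, 15) = (8900 + 5852) + (68 + 15) = 14752 + 83 = 14835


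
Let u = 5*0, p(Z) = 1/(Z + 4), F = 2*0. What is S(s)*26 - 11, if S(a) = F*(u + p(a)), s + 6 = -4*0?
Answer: -11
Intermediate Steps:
F = 0
s = -6 (s = -6 - 4*0 = -6 + 0 = -6)
p(Z) = 1/(4 + Z)
u = 0
S(a) = 0 (S(a) = 0*(0 + 1/(4 + a)) = 0/(4 + a) = 0)
S(s)*26 - 11 = 0*26 - 11 = 0 - 11 = -11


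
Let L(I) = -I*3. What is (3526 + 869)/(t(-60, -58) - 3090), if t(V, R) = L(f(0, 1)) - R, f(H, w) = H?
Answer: -4395/3032 ≈ -1.4495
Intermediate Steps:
L(I) = -3*I
t(V, R) = -R (t(V, R) = -3*0 - R = 0 - R = -R)
(3526 + 869)/(t(-60, -58) - 3090) = (3526 + 869)/(-1*(-58) - 3090) = 4395/(58 - 3090) = 4395/(-3032) = 4395*(-1/3032) = -4395/3032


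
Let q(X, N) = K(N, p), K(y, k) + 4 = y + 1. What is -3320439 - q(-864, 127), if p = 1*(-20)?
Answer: -3320563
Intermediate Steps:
p = -20
K(y, k) = -3 + y (K(y, k) = -4 + (y + 1) = -4 + (1 + y) = -3 + y)
q(X, N) = -3 + N
-3320439 - q(-864, 127) = -3320439 - (-3 + 127) = -3320439 - 1*124 = -3320439 - 124 = -3320563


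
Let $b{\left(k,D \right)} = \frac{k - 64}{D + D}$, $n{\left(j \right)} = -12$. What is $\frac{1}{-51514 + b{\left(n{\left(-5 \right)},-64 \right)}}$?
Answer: $- \frac{32}{1648429} \approx -1.9412 \cdot 10^{-5}$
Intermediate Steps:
$b{\left(k,D \right)} = \frac{-64 + k}{2 D}$
$\frac{1}{-51514 + b{\left(n{\left(-5 \right)},-64 \right)}} = \frac{1}{-51514 + \frac{-64 - 12}{2 \left(-64\right)}} = \frac{1}{-51514 + \frac{1}{2} \left(- \frac{1}{64}\right) \left(-76\right)} = \frac{1}{-51514 + \frac{19}{32}} = \frac{1}{- \frac{1648429}{32}} = - \frac{32}{1648429}$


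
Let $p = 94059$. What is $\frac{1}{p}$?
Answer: $\frac{1}{94059} \approx 1.0632 \cdot 10^{-5}$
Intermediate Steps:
$\frac{1}{p} = \frac{1}{94059}$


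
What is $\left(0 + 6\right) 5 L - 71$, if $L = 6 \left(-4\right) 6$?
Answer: $-4391$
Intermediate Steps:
$L = -144$ ($L = \left(-24\right) 6 = -144$)
$\left(0 + 6\right) 5 L - 71 = \left(0 + 6\right) 5 \left(-144\right) - 71 = 6 \cdot 5 \left(-144\right) - 71 = 30 \left(-144\right) - 71 = -4320 - 71 = -4391$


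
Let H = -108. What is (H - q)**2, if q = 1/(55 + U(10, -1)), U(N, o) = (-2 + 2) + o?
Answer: 34023889/2916 ≈ 11668.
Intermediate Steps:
U(N, o) = o (U(N, o) = 0 + o = o)
q = 1/54 (q = 1/(55 - 1) = 1/54 ≈ 0.018519)
(H - q)**2 = (-108 - 1*1/54)**2 = (-108 - 1/54)**2 = (-5833/54)**2 = 34023889/2916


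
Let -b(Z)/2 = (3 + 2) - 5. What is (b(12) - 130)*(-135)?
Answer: 17550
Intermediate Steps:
b(Z) = 0 (b(Z) = -2*((3 + 2) - 5) = -2*(5 - 5) = -2*0 = 0)
(b(12) - 130)*(-135) = (0 - 130)*(-135) = -130*(-135) = 17550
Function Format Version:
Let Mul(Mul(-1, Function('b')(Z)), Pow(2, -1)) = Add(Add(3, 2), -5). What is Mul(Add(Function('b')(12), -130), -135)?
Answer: 17550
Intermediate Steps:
Function('b')(Z) = 0 (Function('b')(Z) = Mul(-2, Add(Add(3, 2), -5)) = Mul(-2, Add(5, -5)) = Mul(-2, 0) = 0)
Mul(Add(Function('b')(12), -130), -135) = Mul(Add(0, -130), -135) = Mul(-130, -135) = 17550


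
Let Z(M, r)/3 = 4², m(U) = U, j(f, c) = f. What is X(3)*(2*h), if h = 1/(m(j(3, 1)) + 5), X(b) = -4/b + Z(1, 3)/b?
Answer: 11/3 ≈ 3.6667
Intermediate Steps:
Z(M, r) = 48 (Z(M, r) = 3*4² = 3*16 = 48)
X(b) = 44/b (X(b) = -4/b + 48/b = 44/b)
h = ⅛ (h = 1/(3 + 5) = 1/8 = ⅛ ≈ 0.12500)
X(3)*(2*h) = (44/3)*(2*(⅛)) = (44*(⅓))*(¼) = (44/3)*(¼) = 11/3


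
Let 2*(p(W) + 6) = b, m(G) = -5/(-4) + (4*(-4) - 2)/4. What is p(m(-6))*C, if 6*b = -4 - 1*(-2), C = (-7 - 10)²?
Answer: -10693/6 ≈ -1782.2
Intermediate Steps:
m(G) = -13/4 (m(G) = -5*(-¼) + (-16 - 2)*(¼) = 5/4 - 18*¼ = 5/4 - 9/2 = -13/4)
C = 289 (C = (-17)² = 289)
b = -⅓ (b = (-4 - 1*(-2))/6 = (-4 + 2)/6 = (⅙)*(-2) = -⅓ ≈ -0.33333)
p(W) = -37/6 (p(W) = -6 + (½)*(-⅓) = -6 - ⅙ = -37/6)
p(m(-6))*C = -37/6*289 = -10693/6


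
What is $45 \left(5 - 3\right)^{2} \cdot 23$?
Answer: $4140$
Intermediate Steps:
$45 \left(5 - 3\right)^{2} \cdot 23 = 45 \cdot 2^{2} \cdot 23 = 45 \cdot 4 \cdot 23 = 180 \cdot 23 = 4140$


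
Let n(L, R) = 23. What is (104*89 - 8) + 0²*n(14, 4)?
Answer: 9248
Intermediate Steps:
(104*89 - 8) + 0²*n(14, 4) = (104*89 - 8) + 0²*23 = (9256 - 8) + 0*23 = 9248 + 0 = 9248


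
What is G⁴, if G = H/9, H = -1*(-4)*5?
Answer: 160000/6561 ≈ 24.387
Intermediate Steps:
H = 20 (H = 4*5 = 20)
G = 20/9 ≈ 2.2222
G⁴ = (20/9)⁴ = 160000/6561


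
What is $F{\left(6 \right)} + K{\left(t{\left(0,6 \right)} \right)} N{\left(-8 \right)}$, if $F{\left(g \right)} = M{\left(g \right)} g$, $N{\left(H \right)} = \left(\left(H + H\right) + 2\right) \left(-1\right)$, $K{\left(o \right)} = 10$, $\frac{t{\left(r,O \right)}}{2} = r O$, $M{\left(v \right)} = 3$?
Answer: $158$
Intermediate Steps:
$t{\left(r,O \right)} = 2 O r$ ($t{\left(r,O \right)} = 2 r O = 2 O r$)
$N{\left(H \right)} = -2 - 2 H$ ($N{\left(H \right)} = \left(2 H + 2\right) \left(-1\right) = \left(2 + 2 H\right) \left(-1\right) = -2 - 2 H$)
$F{\left(g \right)} = 3 g$
$F{\left(6 \right)} + K{\left(t{\left(0,6 \right)} \right)} N{\left(-8 \right)} = 3 \cdot 6 + 10 \left(-2 - -16\right) = 18 + 10 \left(-2 + 16\right) = 18 + 10 \cdot 14 = 18 + 140 = 158$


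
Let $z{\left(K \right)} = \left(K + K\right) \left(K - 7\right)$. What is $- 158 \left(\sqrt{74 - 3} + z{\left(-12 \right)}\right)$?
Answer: $-72048 - 158 \sqrt{71} \approx -73379.0$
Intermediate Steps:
$z{\left(K \right)} = 2 K \left(-7 + K\right)$
$- 158 \left(\sqrt{74 - 3} + z{\left(-12 \right)}\right) = - 158 \left(\sqrt{74 - 3} + 2 \left(-12\right) \left(-7 - 12\right)\right) = - 158 \left(\sqrt{71} + 2 \left(-12\right) \left(-19\right)\right) = - 158 \left(\sqrt{71} + 456\right) = - 158 \left(456 + \sqrt{71}\right) = -72048 - 158 \sqrt{71}$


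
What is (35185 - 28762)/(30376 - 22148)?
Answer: 6423/8228 ≈ 0.78063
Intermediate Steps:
(35185 - 28762)/(30376 - 22148) = 6423/8228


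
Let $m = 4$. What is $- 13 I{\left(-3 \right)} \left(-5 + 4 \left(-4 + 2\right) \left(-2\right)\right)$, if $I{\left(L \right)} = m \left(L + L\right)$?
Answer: $3432$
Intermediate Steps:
$I{\left(L \right)} = 8 L$ ($I{\left(L \right)} = 4 \left(L + L\right) = 4 \cdot 2 L = 8 L$)
$- 13 I{\left(-3 \right)} \left(-5 + 4 \left(-4 + 2\right) \left(-2\right)\right) = - 13 \cdot 8 \left(-3\right) \left(-5 + 4 \left(-4 + 2\right) \left(-2\right)\right) = \left(-13\right) \left(-24\right) \left(-5 + 4 \left(\left(-2\right) \left(-2\right)\right)\right) = 312 \left(-5 + 4 \cdot 4\right) = 312 \left(-5 + 16\right) = 312 \cdot 11 = 3432$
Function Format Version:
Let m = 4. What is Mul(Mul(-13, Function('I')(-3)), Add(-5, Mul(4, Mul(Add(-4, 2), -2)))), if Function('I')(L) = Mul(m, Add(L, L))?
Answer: 3432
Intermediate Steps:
Function('I')(L) = Mul(8, L) (Function('I')(L) = Mul(4, Add(L, L)) = Mul(4, Mul(2, L)) = Mul(8, L))
Mul(Mul(-13, Function('I')(-3)), Add(-5, Mul(4, Mul(Add(-4, 2), -2)))) = Mul(Mul(-13, Mul(8, -3)), Add(-5, Mul(4, Mul(Add(-4, 2), -2)))) = Mul(Mul(-13, -24), Add(-5, Mul(4, Mul(-2, -2)))) = Mul(312, Add(-5, Mul(4, 4))) = Mul(312, Add(-5, 16)) = Mul(312, 11) = 3432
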